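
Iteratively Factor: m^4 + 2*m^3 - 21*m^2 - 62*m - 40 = (m + 1)*(m^3 + m^2 - 22*m - 40) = (m - 5)*(m + 1)*(m^2 + 6*m + 8) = (m - 5)*(m + 1)*(m + 4)*(m + 2)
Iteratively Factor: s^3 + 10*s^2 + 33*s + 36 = (s + 4)*(s^2 + 6*s + 9) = (s + 3)*(s + 4)*(s + 3)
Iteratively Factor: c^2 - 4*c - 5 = (c - 5)*(c + 1)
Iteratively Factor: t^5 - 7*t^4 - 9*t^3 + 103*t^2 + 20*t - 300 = (t - 5)*(t^4 - 2*t^3 - 19*t^2 + 8*t + 60) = (t - 5)*(t + 2)*(t^3 - 4*t^2 - 11*t + 30) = (t - 5)*(t + 2)*(t + 3)*(t^2 - 7*t + 10) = (t - 5)*(t - 2)*(t + 2)*(t + 3)*(t - 5)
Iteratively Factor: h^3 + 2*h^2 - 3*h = (h - 1)*(h^2 + 3*h) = (h - 1)*(h + 3)*(h)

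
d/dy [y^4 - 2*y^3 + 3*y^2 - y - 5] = 4*y^3 - 6*y^2 + 6*y - 1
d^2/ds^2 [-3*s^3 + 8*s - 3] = -18*s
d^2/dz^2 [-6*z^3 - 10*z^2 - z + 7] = -36*z - 20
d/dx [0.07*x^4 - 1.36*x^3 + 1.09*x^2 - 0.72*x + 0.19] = 0.28*x^3 - 4.08*x^2 + 2.18*x - 0.72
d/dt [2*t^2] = 4*t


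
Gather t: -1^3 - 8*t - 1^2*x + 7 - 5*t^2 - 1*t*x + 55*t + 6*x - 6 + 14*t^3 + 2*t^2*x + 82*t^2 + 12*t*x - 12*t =14*t^3 + t^2*(2*x + 77) + t*(11*x + 35) + 5*x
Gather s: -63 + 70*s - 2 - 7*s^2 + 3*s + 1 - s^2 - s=-8*s^2 + 72*s - 64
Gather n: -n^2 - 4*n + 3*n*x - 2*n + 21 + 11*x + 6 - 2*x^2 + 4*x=-n^2 + n*(3*x - 6) - 2*x^2 + 15*x + 27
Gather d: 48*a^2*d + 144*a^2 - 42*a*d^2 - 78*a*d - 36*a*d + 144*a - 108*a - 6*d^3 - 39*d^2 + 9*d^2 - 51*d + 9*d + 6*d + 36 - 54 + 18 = 144*a^2 + 36*a - 6*d^3 + d^2*(-42*a - 30) + d*(48*a^2 - 114*a - 36)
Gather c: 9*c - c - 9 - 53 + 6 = 8*c - 56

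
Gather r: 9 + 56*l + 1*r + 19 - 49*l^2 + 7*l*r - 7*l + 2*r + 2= -49*l^2 + 49*l + r*(7*l + 3) + 30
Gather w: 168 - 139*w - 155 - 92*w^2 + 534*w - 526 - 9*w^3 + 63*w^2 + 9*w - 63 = -9*w^3 - 29*w^2 + 404*w - 576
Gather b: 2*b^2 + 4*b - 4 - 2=2*b^2 + 4*b - 6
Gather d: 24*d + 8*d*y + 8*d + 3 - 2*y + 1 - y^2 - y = d*(8*y + 32) - y^2 - 3*y + 4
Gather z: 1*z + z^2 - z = z^2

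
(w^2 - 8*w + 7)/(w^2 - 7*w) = (w - 1)/w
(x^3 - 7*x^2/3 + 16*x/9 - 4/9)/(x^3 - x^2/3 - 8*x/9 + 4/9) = (x - 1)/(x + 1)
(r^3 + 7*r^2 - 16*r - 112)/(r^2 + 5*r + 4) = (r^2 + 3*r - 28)/(r + 1)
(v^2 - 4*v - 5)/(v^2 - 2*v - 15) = (v + 1)/(v + 3)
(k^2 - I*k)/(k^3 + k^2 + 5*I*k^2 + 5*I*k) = (k - I)/(k^2 + k + 5*I*k + 5*I)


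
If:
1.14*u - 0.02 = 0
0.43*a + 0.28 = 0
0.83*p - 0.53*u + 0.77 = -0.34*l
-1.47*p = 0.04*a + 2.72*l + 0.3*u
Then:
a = -0.65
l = 0.65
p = -1.18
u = 0.02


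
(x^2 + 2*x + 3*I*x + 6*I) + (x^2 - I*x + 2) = 2*x^2 + 2*x + 2*I*x + 2 + 6*I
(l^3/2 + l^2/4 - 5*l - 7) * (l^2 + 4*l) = l^5/2 + 9*l^4/4 - 4*l^3 - 27*l^2 - 28*l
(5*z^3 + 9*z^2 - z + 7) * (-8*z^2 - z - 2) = -40*z^5 - 77*z^4 - 11*z^3 - 73*z^2 - 5*z - 14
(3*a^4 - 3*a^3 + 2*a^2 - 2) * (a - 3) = 3*a^5 - 12*a^4 + 11*a^3 - 6*a^2 - 2*a + 6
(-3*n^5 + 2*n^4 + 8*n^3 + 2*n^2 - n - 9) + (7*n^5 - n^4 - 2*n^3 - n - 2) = 4*n^5 + n^4 + 6*n^3 + 2*n^2 - 2*n - 11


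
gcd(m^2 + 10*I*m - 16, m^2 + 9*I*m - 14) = m + 2*I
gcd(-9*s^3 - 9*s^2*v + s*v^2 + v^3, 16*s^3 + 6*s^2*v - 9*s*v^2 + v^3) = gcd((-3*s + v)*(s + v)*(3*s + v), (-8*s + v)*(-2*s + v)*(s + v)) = s + v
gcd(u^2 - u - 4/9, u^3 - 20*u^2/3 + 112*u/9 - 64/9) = u - 4/3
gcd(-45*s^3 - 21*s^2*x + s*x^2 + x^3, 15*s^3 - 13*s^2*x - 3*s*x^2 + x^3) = -15*s^2 - 2*s*x + x^2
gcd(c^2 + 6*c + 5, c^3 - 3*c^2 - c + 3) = c + 1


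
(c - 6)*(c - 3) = c^2 - 9*c + 18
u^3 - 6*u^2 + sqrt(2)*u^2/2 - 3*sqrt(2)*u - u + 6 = (u - 6)*(u - sqrt(2)/2)*(u + sqrt(2))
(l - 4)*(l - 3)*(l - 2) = l^3 - 9*l^2 + 26*l - 24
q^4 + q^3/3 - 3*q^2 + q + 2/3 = (q - 1)^2*(q + 1/3)*(q + 2)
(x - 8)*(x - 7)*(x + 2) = x^3 - 13*x^2 + 26*x + 112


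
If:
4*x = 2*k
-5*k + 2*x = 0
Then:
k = 0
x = 0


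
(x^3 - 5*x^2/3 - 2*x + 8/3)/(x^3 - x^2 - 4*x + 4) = (x + 4/3)/(x + 2)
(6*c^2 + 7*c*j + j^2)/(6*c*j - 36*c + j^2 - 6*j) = (c + j)/(j - 6)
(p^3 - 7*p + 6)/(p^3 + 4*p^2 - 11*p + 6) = (p^2 + p - 6)/(p^2 + 5*p - 6)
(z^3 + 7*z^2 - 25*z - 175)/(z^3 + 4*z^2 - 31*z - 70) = (z + 5)/(z + 2)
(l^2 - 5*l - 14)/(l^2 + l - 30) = (l^2 - 5*l - 14)/(l^2 + l - 30)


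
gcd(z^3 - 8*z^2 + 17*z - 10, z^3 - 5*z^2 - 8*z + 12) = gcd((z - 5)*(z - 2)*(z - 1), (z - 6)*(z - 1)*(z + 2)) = z - 1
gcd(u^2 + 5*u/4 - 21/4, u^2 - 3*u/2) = 1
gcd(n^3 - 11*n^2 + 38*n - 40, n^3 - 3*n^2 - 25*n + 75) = n - 5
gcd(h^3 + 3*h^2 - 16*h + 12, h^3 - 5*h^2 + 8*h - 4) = h^2 - 3*h + 2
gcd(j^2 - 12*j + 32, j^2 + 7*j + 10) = 1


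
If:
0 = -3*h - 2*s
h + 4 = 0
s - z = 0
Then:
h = -4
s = 6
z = 6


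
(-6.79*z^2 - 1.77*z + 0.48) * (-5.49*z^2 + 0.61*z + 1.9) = 37.2771*z^4 + 5.5754*z^3 - 16.6159*z^2 - 3.0702*z + 0.912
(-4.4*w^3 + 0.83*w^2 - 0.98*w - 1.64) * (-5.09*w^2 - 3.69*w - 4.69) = 22.396*w^5 + 12.0113*w^4 + 22.5615*w^3 + 8.0711*w^2 + 10.6478*w + 7.6916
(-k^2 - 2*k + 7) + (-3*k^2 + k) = -4*k^2 - k + 7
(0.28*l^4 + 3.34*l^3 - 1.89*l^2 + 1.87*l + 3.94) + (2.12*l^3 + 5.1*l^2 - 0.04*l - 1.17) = 0.28*l^4 + 5.46*l^3 + 3.21*l^2 + 1.83*l + 2.77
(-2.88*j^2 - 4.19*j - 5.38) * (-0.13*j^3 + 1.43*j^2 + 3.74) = 0.3744*j^5 - 3.5737*j^4 - 5.2923*j^3 - 18.4646*j^2 - 15.6706*j - 20.1212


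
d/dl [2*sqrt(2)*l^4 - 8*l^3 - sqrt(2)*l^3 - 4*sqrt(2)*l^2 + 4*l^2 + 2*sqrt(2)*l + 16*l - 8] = 8*sqrt(2)*l^3 - 24*l^2 - 3*sqrt(2)*l^2 - 8*sqrt(2)*l + 8*l + 2*sqrt(2) + 16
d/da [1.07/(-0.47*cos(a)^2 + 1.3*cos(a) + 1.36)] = (1.391 - 1.0058*cos(a))*sin(a)/(-0.47*cos(a)^2 + 1.3*cos(a) + 1.36)^2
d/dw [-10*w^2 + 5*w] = 5 - 20*w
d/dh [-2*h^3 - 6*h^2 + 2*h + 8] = -6*h^2 - 12*h + 2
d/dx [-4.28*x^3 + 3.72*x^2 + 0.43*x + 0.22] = -12.84*x^2 + 7.44*x + 0.43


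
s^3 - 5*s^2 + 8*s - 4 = (s - 2)^2*(s - 1)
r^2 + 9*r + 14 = (r + 2)*(r + 7)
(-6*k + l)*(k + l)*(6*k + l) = -36*k^3 - 36*k^2*l + k*l^2 + l^3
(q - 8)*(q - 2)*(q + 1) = q^3 - 9*q^2 + 6*q + 16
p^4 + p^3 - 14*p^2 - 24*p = p*(p - 4)*(p + 2)*(p + 3)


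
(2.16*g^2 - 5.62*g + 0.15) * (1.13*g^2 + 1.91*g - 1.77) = 2.4408*g^4 - 2.225*g^3 - 14.3879*g^2 + 10.2339*g - 0.2655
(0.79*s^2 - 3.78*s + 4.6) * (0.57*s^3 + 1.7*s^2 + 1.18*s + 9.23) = 0.4503*s^5 - 0.8116*s^4 - 2.8718*s^3 + 10.6513*s^2 - 29.4614*s + 42.458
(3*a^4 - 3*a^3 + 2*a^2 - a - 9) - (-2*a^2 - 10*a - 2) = 3*a^4 - 3*a^3 + 4*a^2 + 9*a - 7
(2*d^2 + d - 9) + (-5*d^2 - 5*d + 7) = -3*d^2 - 4*d - 2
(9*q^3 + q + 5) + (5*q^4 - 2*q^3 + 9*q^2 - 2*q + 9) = 5*q^4 + 7*q^3 + 9*q^2 - q + 14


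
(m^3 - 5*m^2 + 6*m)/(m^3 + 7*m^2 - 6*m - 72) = m*(m - 2)/(m^2 + 10*m + 24)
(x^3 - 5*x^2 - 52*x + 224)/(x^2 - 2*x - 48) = (x^2 + 3*x - 28)/(x + 6)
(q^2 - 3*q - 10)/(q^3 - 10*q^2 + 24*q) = (q^2 - 3*q - 10)/(q*(q^2 - 10*q + 24))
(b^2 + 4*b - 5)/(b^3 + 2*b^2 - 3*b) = (b + 5)/(b*(b + 3))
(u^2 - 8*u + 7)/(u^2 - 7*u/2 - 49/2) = 2*(u - 1)/(2*u + 7)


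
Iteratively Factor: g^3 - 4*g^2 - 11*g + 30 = (g + 3)*(g^2 - 7*g + 10) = (g - 5)*(g + 3)*(g - 2)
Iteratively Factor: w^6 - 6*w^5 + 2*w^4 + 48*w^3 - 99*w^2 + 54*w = (w - 2)*(w^5 - 4*w^4 - 6*w^3 + 36*w^2 - 27*w) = (w - 2)*(w + 3)*(w^4 - 7*w^3 + 15*w^2 - 9*w) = (w - 2)*(w - 1)*(w + 3)*(w^3 - 6*w^2 + 9*w) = (w - 3)*(w - 2)*(w - 1)*(w + 3)*(w^2 - 3*w) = (w - 3)^2*(w - 2)*(w - 1)*(w + 3)*(w)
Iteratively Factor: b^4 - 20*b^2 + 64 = (b - 2)*(b^3 + 2*b^2 - 16*b - 32) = (b - 2)*(b + 2)*(b^2 - 16) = (b - 4)*(b - 2)*(b + 2)*(b + 4)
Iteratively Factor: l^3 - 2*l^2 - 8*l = (l + 2)*(l^2 - 4*l) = l*(l + 2)*(l - 4)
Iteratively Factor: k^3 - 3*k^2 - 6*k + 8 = (k - 4)*(k^2 + k - 2) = (k - 4)*(k - 1)*(k + 2)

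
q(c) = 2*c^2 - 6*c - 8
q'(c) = 4*c - 6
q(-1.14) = 1.44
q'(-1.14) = -10.56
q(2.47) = -10.62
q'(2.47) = 3.88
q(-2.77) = 23.97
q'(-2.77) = -17.08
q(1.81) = -12.31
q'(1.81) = 1.24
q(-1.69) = 7.85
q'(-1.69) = -12.76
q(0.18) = -9.02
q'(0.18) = -5.28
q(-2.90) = 26.22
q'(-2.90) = -17.60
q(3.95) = -0.50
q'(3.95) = 9.80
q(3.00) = -8.00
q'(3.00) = 6.00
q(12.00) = 208.00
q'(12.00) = 42.00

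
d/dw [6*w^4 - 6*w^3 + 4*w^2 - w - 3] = 24*w^3 - 18*w^2 + 8*w - 1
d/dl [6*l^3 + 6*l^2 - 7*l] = 18*l^2 + 12*l - 7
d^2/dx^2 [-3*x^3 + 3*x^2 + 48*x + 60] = 6 - 18*x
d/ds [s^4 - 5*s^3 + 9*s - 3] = 4*s^3 - 15*s^2 + 9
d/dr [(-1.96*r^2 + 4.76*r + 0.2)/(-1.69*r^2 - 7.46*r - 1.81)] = (22.666*r^2 + 7.7712*r - 7.1236)/(2.8561*r^4 + 25.2148*r^3 + 61.7694*r^2 + 27.0052*r + 3.2761)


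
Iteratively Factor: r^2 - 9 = (r - 3)*(r + 3)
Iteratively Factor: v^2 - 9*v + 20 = (v - 4)*(v - 5)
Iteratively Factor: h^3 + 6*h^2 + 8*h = (h)*(h^2 + 6*h + 8) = h*(h + 2)*(h + 4)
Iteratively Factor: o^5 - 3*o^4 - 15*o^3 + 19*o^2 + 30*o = (o + 1)*(o^4 - 4*o^3 - 11*o^2 + 30*o) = (o - 5)*(o + 1)*(o^3 + o^2 - 6*o) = (o - 5)*(o + 1)*(o + 3)*(o^2 - 2*o) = o*(o - 5)*(o + 1)*(o + 3)*(o - 2)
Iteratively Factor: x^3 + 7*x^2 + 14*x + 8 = (x + 4)*(x^2 + 3*x + 2) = (x + 1)*(x + 4)*(x + 2)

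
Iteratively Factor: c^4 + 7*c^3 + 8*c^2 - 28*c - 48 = (c + 3)*(c^3 + 4*c^2 - 4*c - 16) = (c + 3)*(c + 4)*(c^2 - 4) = (c - 2)*(c + 3)*(c + 4)*(c + 2)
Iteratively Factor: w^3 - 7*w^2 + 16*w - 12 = (w - 2)*(w^2 - 5*w + 6) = (w - 2)^2*(w - 3)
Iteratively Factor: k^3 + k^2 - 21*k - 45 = (k + 3)*(k^2 - 2*k - 15) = (k + 3)^2*(k - 5)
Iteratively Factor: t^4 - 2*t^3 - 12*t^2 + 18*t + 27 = (t - 3)*(t^3 + t^2 - 9*t - 9) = (t - 3)^2*(t^2 + 4*t + 3) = (t - 3)^2*(t + 3)*(t + 1)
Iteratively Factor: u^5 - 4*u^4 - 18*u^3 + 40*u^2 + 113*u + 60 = (u + 1)*(u^4 - 5*u^3 - 13*u^2 + 53*u + 60) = (u + 1)*(u + 3)*(u^3 - 8*u^2 + 11*u + 20) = (u - 4)*(u + 1)*(u + 3)*(u^2 - 4*u - 5) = (u - 4)*(u + 1)^2*(u + 3)*(u - 5)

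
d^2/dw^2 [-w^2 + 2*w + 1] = -2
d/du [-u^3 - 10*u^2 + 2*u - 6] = -3*u^2 - 20*u + 2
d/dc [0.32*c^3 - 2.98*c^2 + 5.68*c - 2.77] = 0.96*c^2 - 5.96*c + 5.68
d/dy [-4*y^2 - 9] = -8*y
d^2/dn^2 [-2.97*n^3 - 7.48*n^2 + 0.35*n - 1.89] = -17.82*n - 14.96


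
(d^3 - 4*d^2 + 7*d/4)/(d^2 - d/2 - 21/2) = d*(2*d - 1)/(2*(d + 3))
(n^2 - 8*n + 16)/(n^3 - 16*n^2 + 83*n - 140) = (n - 4)/(n^2 - 12*n + 35)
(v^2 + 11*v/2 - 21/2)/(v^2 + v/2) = (2*v^2 + 11*v - 21)/(v*(2*v + 1))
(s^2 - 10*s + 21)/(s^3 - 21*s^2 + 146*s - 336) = (s - 3)/(s^2 - 14*s + 48)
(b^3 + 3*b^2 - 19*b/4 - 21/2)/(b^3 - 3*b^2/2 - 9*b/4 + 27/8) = 2*(2*b^2 + 3*b - 14)/(4*b^2 - 12*b + 9)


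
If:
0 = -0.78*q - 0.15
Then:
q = -0.19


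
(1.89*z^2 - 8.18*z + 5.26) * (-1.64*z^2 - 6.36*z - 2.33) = -3.0996*z^4 + 1.3948*z^3 + 38.9947*z^2 - 14.3942*z - 12.2558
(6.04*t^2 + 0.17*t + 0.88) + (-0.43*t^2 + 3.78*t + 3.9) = 5.61*t^2 + 3.95*t + 4.78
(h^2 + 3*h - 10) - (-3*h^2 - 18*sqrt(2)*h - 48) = 4*h^2 + 3*h + 18*sqrt(2)*h + 38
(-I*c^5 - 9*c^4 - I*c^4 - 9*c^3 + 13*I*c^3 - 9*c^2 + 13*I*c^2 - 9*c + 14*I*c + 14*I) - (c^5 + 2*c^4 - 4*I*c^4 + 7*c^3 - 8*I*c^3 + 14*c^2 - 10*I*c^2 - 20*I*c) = -c^5 - I*c^5 - 11*c^4 + 3*I*c^4 - 16*c^3 + 21*I*c^3 - 23*c^2 + 23*I*c^2 - 9*c + 34*I*c + 14*I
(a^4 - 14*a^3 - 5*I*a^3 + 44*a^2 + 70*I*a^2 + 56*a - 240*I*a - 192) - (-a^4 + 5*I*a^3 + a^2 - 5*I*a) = 2*a^4 - 14*a^3 - 10*I*a^3 + 43*a^2 + 70*I*a^2 + 56*a - 235*I*a - 192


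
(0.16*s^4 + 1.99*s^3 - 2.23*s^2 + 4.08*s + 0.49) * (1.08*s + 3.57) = 0.1728*s^5 + 2.7204*s^4 + 4.6959*s^3 - 3.5547*s^2 + 15.0948*s + 1.7493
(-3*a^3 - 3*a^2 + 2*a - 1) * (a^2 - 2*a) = -3*a^5 + 3*a^4 + 8*a^3 - 5*a^2 + 2*a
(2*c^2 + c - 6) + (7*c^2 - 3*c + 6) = 9*c^2 - 2*c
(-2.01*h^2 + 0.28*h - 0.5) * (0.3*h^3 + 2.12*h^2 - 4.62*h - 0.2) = -0.603*h^5 - 4.1772*h^4 + 9.7298*h^3 - 1.9516*h^2 + 2.254*h + 0.1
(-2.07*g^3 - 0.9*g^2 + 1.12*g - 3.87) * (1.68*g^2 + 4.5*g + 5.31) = -3.4776*g^5 - 10.827*g^4 - 13.1601*g^3 - 6.2406*g^2 - 11.4678*g - 20.5497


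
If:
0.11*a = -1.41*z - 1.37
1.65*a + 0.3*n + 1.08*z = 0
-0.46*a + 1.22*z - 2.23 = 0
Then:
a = -6.15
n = 35.61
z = -0.49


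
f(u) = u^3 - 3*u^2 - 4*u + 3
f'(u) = 3*u^2 - 6*u - 4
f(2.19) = -9.64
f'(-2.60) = 31.88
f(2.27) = -9.84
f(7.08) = 179.20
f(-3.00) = -39.00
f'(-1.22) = 7.79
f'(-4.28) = 76.64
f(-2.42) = -19.06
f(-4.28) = -113.24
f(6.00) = 87.00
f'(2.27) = -2.16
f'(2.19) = -2.75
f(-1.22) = 1.60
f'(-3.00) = 41.00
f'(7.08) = 103.90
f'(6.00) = 68.00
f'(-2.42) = 28.09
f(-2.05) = -10.02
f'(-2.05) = 20.91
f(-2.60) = -24.46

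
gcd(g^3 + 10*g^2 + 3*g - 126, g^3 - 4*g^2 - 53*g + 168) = g^2 + 4*g - 21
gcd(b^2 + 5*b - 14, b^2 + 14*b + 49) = b + 7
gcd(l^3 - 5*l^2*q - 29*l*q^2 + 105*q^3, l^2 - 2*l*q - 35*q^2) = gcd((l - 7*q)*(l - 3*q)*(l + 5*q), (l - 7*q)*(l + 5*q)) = -l^2 + 2*l*q + 35*q^2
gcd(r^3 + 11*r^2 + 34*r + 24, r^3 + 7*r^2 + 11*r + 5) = r + 1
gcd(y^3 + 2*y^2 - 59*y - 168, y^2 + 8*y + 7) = y + 7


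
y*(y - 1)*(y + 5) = y^3 + 4*y^2 - 5*y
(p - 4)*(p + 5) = p^2 + p - 20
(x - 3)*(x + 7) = x^2 + 4*x - 21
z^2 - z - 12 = (z - 4)*(z + 3)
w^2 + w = w*(w + 1)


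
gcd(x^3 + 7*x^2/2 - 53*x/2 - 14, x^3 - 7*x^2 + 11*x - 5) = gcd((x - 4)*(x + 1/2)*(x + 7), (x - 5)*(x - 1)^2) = 1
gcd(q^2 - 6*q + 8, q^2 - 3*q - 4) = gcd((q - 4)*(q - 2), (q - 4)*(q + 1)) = q - 4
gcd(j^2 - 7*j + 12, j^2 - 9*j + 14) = 1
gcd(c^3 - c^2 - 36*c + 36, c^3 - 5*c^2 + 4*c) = c - 1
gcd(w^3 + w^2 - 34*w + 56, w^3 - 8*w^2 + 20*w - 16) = w^2 - 6*w + 8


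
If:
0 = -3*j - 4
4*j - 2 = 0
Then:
No Solution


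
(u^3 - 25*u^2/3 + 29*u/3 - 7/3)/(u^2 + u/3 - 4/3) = (3*u^2 - 22*u + 7)/(3*u + 4)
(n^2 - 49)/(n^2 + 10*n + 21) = (n - 7)/(n + 3)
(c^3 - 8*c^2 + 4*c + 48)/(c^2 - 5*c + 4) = (c^2 - 4*c - 12)/(c - 1)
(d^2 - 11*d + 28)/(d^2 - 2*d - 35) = (d - 4)/(d + 5)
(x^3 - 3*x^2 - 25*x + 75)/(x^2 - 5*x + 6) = (x^2 - 25)/(x - 2)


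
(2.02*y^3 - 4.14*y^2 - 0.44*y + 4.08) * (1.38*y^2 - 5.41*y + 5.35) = 2.7876*y^5 - 16.6414*y^4 + 32.5972*y^3 - 14.1382*y^2 - 24.4268*y + 21.828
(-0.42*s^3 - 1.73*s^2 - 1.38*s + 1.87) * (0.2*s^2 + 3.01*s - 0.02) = -0.084*s^5 - 1.6102*s^4 - 5.4749*s^3 - 3.7452*s^2 + 5.6563*s - 0.0374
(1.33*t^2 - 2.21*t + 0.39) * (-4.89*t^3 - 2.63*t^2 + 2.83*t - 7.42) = -6.5037*t^5 + 7.309*t^4 + 7.6691*t^3 - 17.1486*t^2 + 17.5019*t - 2.8938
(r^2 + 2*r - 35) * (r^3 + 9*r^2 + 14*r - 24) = r^5 + 11*r^4 - 3*r^3 - 311*r^2 - 538*r + 840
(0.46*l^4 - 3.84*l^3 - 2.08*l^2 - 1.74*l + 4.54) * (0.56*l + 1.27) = 0.2576*l^5 - 1.5662*l^4 - 6.0416*l^3 - 3.616*l^2 + 0.3326*l + 5.7658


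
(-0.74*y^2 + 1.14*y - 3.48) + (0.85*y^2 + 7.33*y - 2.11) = 0.11*y^2 + 8.47*y - 5.59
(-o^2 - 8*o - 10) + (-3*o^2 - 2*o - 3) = -4*o^2 - 10*o - 13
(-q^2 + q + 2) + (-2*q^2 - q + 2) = 4 - 3*q^2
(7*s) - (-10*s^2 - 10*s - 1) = 10*s^2 + 17*s + 1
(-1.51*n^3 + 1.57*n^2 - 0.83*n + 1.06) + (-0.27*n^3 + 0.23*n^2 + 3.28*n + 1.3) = -1.78*n^3 + 1.8*n^2 + 2.45*n + 2.36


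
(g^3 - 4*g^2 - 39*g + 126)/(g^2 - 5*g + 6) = (g^2 - g - 42)/(g - 2)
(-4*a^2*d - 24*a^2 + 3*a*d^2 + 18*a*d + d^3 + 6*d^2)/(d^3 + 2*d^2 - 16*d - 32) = (-4*a^2*d - 24*a^2 + 3*a*d^2 + 18*a*d + d^3 + 6*d^2)/(d^3 + 2*d^2 - 16*d - 32)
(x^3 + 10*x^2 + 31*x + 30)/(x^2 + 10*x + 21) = (x^2 + 7*x + 10)/(x + 7)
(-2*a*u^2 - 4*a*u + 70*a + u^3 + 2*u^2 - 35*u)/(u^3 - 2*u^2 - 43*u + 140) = (-2*a + u)/(u - 4)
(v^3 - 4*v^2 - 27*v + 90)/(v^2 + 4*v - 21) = (v^2 - v - 30)/(v + 7)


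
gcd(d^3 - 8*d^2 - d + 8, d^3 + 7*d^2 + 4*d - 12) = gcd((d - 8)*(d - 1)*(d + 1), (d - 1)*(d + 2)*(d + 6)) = d - 1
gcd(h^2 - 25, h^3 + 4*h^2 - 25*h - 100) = h^2 - 25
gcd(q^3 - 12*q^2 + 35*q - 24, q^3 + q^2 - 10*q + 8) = q - 1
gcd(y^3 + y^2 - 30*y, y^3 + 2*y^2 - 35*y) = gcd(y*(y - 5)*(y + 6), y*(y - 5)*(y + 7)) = y^2 - 5*y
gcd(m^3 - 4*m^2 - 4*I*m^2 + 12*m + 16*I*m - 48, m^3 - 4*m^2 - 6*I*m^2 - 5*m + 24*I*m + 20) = m - 4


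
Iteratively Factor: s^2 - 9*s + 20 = (s - 5)*(s - 4)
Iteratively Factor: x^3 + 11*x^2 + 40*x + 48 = (x + 4)*(x^2 + 7*x + 12) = (x + 4)^2*(x + 3)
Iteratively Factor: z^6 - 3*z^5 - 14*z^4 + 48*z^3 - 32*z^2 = (z)*(z^5 - 3*z^4 - 14*z^3 + 48*z^2 - 32*z) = z*(z - 4)*(z^4 + z^3 - 10*z^2 + 8*z) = z*(z - 4)*(z + 4)*(z^3 - 3*z^2 + 2*z) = z*(z - 4)*(z - 2)*(z + 4)*(z^2 - z) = z^2*(z - 4)*(z - 2)*(z + 4)*(z - 1)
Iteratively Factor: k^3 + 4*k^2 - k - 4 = (k + 4)*(k^2 - 1) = (k - 1)*(k + 4)*(k + 1)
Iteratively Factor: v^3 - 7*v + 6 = (v - 2)*(v^2 + 2*v - 3) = (v - 2)*(v + 3)*(v - 1)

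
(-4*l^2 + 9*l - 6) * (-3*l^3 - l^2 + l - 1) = 12*l^5 - 23*l^4 + 5*l^3 + 19*l^2 - 15*l + 6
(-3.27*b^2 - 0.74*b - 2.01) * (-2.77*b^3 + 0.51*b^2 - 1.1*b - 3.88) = 9.0579*b^5 + 0.3821*b^4 + 8.7873*b^3 + 12.4765*b^2 + 5.0822*b + 7.7988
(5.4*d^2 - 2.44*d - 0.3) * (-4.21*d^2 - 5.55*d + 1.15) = -22.734*d^4 - 19.6976*d^3 + 21.015*d^2 - 1.141*d - 0.345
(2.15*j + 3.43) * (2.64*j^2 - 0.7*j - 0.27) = 5.676*j^3 + 7.5502*j^2 - 2.9815*j - 0.9261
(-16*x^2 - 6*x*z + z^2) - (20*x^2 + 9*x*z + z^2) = -36*x^2 - 15*x*z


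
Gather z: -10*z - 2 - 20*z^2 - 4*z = -20*z^2 - 14*z - 2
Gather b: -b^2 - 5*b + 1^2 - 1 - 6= -b^2 - 5*b - 6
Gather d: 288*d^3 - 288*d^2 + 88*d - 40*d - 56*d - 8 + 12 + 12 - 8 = 288*d^3 - 288*d^2 - 8*d + 8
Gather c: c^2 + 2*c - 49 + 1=c^2 + 2*c - 48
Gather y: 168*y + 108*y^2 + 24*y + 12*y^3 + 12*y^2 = 12*y^3 + 120*y^2 + 192*y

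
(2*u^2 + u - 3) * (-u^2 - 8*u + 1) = -2*u^4 - 17*u^3 - 3*u^2 + 25*u - 3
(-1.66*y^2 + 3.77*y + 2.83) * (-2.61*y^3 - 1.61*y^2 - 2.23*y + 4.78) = 4.3326*y^5 - 7.1671*y^4 - 9.7542*y^3 - 20.8982*y^2 + 11.7097*y + 13.5274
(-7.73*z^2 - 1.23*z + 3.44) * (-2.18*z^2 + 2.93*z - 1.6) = 16.8514*z^4 - 19.9675*z^3 + 1.2649*z^2 + 12.0472*z - 5.504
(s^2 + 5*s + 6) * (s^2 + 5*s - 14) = s^4 + 10*s^3 + 17*s^2 - 40*s - 84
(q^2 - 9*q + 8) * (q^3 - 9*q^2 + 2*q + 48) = q^5 - 18*q^4 + 91*q^3 - 42*q^2 - 416*q + 384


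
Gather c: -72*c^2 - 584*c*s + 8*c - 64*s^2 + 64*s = -72*c^2 + c*(8 - 584*s) - 64*s^2 + 64*s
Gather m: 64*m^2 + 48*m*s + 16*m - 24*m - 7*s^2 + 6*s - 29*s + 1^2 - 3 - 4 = 64*m^2 + m*(48*s - 8) - 7*s^2 - 23*s - 6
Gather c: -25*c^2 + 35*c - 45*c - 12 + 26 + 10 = -25*c^2 - 10*c + 24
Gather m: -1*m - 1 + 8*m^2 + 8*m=8*m^2 + 7*m - 1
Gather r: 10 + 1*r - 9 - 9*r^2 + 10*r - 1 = -9*r^2 + 11*r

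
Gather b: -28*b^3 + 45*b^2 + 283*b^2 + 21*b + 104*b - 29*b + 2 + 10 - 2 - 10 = -28*b^3 + 328*b^2 + 96*b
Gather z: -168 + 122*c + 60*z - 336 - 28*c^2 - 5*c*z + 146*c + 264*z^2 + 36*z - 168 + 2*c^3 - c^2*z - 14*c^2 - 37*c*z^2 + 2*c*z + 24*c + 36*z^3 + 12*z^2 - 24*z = 2*c^3 - 42*c^2 + 292*c + 36*z^3 + z^2*(276 - 37*c) + z*(-c^2 - 3*c + 72) - 672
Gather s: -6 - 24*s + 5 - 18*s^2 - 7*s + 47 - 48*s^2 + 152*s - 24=-66*s^2 + 121*s + 22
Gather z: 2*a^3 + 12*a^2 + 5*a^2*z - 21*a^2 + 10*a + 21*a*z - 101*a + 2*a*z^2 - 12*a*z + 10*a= 2*a^3 - 9*a^2 + 2*a*z^2 - 81*a + z*(5*a^2 + 9*a)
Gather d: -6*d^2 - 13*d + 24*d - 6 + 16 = -6*d^2 + 11*d + 10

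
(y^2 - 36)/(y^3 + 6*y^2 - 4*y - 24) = (y - 6)/(y^2 - 4)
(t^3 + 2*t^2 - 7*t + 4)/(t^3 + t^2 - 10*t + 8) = (t - 1)/(t - 2)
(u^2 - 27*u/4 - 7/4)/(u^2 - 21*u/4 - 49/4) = (4*u + 1)/(4*u + 7)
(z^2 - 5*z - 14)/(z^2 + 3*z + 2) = (z - 7)/(z + 1)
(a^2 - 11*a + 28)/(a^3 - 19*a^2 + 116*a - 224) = 1/(a - 8)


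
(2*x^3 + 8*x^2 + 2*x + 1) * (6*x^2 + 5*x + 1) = 12*x^5 + 58*x^4 + 54*x^3 + 24*x^2 + 7*x + 1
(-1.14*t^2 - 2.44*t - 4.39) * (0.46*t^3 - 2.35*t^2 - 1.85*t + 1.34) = -0.5244*t^5 + 1.5566*t^4 + 5.8236*t^3 + 13.3029*t^2 + 4.8519*t - 5.8826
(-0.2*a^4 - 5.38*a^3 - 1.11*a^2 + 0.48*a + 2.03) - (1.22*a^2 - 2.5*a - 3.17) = -0.2*a^4 - 5.38*a^3 - 2.33*a^2 + 2.98*a + 5.2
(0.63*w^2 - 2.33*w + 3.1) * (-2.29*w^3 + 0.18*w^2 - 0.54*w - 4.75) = -1.4427*w^5 + 5.4491*w^4 - 7.8586*w^3 - 1.1763*w^2 + 9.3935*w - 14.725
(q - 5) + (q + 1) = 2*q - 4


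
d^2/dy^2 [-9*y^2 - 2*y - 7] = -18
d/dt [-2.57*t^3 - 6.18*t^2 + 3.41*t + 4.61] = -7.71*t^2 - 12.36*t + 3.41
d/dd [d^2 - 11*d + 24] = 2*d - 11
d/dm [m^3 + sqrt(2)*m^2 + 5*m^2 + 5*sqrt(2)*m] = 3*m^2 + 2*sqrt(2)*m + 10*m + 5*sqrt(2)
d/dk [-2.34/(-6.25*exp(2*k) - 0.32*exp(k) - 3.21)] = (-29.25*exp(k) - 0.7488)*exp(k)/(6.25*exp(2*k) + 0.32*exp(k) + 3.21)^2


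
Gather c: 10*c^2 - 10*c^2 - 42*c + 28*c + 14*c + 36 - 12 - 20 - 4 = 0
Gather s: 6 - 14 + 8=0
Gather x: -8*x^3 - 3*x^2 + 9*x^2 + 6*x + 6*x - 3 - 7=-8*x^3 + 6*x^2 + 12*x - 10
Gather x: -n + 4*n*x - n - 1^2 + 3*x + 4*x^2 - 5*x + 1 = -2*n + 4*x^2 + x*(4*n - 2)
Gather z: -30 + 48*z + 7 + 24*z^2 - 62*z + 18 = 24*z^2 - 14*z - 5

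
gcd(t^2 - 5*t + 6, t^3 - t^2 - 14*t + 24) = t^2 - 5*t + 6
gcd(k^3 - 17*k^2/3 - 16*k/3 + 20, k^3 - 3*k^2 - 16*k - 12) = k^2 - 4*k - 12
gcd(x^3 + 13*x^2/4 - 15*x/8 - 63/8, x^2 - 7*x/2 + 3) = x - 3/2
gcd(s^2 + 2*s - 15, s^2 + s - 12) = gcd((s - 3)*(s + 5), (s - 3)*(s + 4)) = s - 3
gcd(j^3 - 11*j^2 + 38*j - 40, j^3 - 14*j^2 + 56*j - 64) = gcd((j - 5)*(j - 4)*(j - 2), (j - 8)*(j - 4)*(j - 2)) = j^2 - 6*j + 8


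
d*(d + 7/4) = d^2 + 7*d/4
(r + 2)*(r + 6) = r^2 + 8*r + 12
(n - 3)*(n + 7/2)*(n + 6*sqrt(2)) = n^3 + n^2/2 + 6*sqrt(2)*n^2 - 21*n/2 + 3*sqrt(2)*n - 63*sqrt(2)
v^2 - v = v*(v - 1)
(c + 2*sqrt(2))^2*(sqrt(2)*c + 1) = sqrt(2)*c^3 + 9*c^2 + 12*sqrt(2)*c + 8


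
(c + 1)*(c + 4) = c^2 + 5*c + 4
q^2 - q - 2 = (q - 2)*(q + 1)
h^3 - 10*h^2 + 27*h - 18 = (h - 6)*(h - 3)*(h - 1)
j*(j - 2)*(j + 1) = j^3 - j^2 - 2*j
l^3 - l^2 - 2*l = l*(l - 2)*(l + 1)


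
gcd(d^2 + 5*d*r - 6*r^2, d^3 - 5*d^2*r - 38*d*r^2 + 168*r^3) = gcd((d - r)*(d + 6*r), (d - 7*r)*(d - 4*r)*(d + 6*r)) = d + 6*r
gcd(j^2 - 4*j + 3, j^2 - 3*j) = j - 3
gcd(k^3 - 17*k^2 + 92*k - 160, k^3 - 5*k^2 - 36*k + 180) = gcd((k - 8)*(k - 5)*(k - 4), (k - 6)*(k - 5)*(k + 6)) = k - 5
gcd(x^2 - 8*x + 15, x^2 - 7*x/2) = 1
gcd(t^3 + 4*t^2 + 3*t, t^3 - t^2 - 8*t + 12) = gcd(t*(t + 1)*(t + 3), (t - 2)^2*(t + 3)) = t + 3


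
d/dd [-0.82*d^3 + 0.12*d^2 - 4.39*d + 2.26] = -2.46*d^2 + 0.24*d - 4.39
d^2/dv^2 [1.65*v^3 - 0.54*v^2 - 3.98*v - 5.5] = 9.9*v - 1.08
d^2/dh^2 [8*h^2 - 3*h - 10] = 16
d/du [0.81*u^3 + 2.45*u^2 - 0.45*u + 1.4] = 2.43*u^2 + 4.9*u - 0.45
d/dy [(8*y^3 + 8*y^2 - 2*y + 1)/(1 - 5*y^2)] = 2*(-20*y^4 + 7*y^2 + 13*y - 1)/(25*y^4 - 10*y^2 + 1)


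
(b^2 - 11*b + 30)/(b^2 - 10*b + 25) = (b - 6)/(b - 5)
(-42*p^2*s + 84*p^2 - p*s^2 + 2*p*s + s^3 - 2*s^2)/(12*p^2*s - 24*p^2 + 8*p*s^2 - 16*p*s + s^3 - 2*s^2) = (-7*p + s)/(2*p + s)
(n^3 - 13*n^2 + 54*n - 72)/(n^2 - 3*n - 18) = (n^2 - 7*n + 12)/(n + 3)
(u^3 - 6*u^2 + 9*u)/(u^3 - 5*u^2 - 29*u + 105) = u*(u - 3)/(u^2 - 2*u - 35)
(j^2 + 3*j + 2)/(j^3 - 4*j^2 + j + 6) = (j + 2)/(j^2 - 5*j + 6)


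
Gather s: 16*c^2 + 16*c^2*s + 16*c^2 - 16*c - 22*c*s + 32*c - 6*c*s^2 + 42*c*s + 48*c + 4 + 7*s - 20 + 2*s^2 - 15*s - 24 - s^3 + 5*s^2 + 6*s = 32*c^2 + 64*c - s^3 + s^2*(7 - 6*c) + s*(16*c^2 + 20*c - 2) - 40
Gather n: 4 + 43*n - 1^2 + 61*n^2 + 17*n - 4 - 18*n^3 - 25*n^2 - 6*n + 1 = -18*n^3 + 36*n^2 + 54*n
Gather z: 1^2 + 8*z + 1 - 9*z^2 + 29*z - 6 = -9*z^2 + 37*z - 4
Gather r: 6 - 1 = 5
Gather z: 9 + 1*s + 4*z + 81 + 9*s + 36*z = 10*s + 40*z + 90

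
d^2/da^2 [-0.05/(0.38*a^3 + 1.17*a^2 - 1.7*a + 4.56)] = ((0.114*a + 0.117)*(0.38*a^3 + 1.17*a^2 - 1.7*a + 4.56) - 0.05*(1.14*a^2 + 2.34*a - 1.7)*(2.28*a^2 + 4.68*a - 3.4))/(0.38*a^3 + 1.17*a^2 - 1.7*a + 4.56)^3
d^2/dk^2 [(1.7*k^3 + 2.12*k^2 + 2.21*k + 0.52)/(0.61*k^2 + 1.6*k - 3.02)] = (8.88178419700125e-16*k^5 + 3.5527136788005e-15*k^4 + 12.473922*k^3 - 24.692664*k^2 + 120.500772*k + 64.606224)/(0.226981*k^6 + 1.78608*k^5 + 1.313574*k^4 - 13.58912*k^3 - 6.50326800000001*k^2 + 43.77792*k - 27.543608)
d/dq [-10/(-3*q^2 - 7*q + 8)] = 10*(-6*q - 7)/(3*q^2 + 7*q - 8)^2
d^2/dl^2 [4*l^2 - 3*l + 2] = 8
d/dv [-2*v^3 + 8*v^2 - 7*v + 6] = -6*v^2 + 16*v - 7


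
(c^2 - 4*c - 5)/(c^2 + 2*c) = (c^2 - 4*c - 5)/(c*(c + 2))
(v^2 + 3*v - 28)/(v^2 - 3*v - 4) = (v + 7)/(v + 1)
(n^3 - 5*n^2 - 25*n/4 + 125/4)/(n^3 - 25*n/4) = (n - 5)/n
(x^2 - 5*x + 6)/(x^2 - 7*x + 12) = (x - 2)/(x - 4)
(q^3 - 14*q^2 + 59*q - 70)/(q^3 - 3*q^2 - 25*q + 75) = (q^2 - 9*q + 14)/(q^2 + 2*q - 15)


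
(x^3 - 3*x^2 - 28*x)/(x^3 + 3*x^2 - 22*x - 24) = x*(x^2 - 3*x - 28)/(x^3 + 3*x^2 - 22*x - 24)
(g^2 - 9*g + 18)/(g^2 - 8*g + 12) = (g - 3)/(g - 2)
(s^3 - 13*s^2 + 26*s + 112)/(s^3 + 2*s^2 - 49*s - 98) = (s - 8)/(s + 7)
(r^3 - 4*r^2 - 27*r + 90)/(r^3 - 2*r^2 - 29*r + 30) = (r - 3)/(r - 1)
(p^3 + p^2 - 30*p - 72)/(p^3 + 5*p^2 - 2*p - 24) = (p - 6)/(p - 2)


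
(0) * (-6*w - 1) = 0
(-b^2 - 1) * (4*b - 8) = -4*b^3 + 8*b^2 - 4*b + 8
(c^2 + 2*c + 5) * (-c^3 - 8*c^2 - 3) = -c^5 - 10*c^4 - 21*c^3 - 43*c^2 - 6*c - 15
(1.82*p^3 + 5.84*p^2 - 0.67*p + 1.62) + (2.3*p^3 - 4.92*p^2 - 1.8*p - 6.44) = 4.12*p^3 + 0.92*p^2 - 2.47*p - 4.82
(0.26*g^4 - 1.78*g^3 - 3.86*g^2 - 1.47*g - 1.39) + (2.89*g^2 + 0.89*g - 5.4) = 0.26*g^4 - 1.78*g^3 - 0.97*g^2 - 0.58*g - 6.79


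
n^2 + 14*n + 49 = (n + 7)^2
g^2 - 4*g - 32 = (g - 8)*(g + 4)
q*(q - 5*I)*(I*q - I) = I*q^3 + 5*q^2 - I*q^2 - 5*q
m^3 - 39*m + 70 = (m - 5)*(m - 2)*(m + 7)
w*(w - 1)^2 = w^3 - 2*w^2 + w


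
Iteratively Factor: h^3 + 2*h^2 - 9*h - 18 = (h + 2)*(h^2 - 9) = (h - 3)*(h + 2)*(h + 3)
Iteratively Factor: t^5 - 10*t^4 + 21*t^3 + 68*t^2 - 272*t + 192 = (t + 3)*(t^4 - 13*t^3 + 60*t^2 - 112*t + 64) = (t - 4)*(t + 3)*(t^3 - 9*t^2 + 24*t - 16) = (t - 4)^2*(t + 3)*(t^2 - 5*t + 4) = (t - 4)^3*(t + 3)*(t - 1)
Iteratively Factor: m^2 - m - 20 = (m + 4)*(m - 5)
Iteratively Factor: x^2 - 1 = (x - 1)*(x + 1)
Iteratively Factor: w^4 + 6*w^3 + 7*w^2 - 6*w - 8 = (w - 1)*(w^3 + 7*w^2 + 14*w + 8) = (w - 1)*(w + 1)*(w^2 + 6*w + 8) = (w - 1)*(w + 1)*(w + 4)*(w + 2)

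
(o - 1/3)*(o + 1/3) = o^2 - 1/9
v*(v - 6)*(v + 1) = v^3 - 5*v^2 - 6*v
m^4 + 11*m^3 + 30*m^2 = m^2*(m + 5)*(m + 6)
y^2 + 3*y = y*(y + 3)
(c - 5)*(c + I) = c^2 - 5*c + I*c - 5*I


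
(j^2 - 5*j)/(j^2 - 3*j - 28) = j*(5 - j)/(-j^2 + 3*j + 28)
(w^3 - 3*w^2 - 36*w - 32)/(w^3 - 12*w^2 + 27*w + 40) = (w + 4)/(w - 5)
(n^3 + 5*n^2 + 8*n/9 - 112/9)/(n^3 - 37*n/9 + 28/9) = (n + 4)/(n - 1)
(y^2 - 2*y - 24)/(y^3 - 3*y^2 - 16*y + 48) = (y - 6)/(y^2 - 7*y + 12)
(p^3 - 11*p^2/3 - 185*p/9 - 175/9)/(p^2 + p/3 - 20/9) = (3*p^2 - 16*p - 35)/(3*p - 4)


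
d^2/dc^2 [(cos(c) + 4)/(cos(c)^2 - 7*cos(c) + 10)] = (-9*(1 - cos(2*c))^2*cos(c)/4 - 23*(1 - cos(2*c))^2/4 - 498*cos(c) - 64*cos(2*c) + 69*cos(3*c)/2 + cos(5*c)/2 + 411)/((cos(c) - 5)^3*(cos(c) - 2)^3)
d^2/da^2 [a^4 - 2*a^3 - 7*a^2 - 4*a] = 12*a^2 - 12*a - 14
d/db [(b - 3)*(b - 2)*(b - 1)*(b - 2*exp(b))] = -2*b^3*exp(b) + 4*b^3 + 6*b^2*exp(b) - 18*b^2 + 2*b*exp(b) + 22*b - 10*exp(b) - 6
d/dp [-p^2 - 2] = -2*p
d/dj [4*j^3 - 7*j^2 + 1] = 2*j*(6*j - 7)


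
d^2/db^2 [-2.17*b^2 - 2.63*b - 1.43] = -4.34000000000000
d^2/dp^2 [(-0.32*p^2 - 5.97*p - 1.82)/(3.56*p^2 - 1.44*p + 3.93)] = (7.105427357601e-15*p^4 - 154.60368*p^3 - 111.533376*p^2 + 557.130744*p - 34.076976)/(45.118016*p^6 - 54.749952*p^5 + 171.567792*p^4 - 123.866496*p^3 + 189.399276*p^2 - 66.721968*p + 60.698457)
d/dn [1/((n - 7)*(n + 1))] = 2*(3 - n)/(n^4 - 12*n^3 + 22*n^2 + 84*n + 49)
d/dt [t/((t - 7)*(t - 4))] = (28 - t^2)/(t^4 - 22*t^3 + 177*t^2 - 616*t + 784)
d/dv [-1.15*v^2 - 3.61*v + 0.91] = -2.3*v - 3.61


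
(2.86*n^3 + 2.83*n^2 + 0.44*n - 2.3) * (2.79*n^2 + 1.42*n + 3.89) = 7.9794*n^5 + 11.9569*n^4 + 16.3716*n^3 + 5.2165*n^2 - 1.5544*n - 8.947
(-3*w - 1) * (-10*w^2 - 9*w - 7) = 30*w^3 + 37*w^2 + 30*w + 7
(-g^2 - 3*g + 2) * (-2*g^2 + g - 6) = 2*g^4 + 5*g^3 - g^2 + 20*g - 12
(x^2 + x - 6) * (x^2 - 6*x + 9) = x^4 - 5*x^3 - 3*x^2 + 45*x - 54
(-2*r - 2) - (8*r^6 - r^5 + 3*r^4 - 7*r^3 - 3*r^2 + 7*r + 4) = -8*r^6 + r^5 - 3*r^4 + 7*r^3 + 3*r^2 - 9*r - 6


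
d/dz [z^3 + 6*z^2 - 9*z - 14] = 3*z^2 + 12*z - 9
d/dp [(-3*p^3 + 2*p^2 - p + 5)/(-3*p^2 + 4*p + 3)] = (9*p^4 - 24*p^3 - 22*p^2 + 42*p - 23)/(9*p^4 - 24*p^3 - 2*p^2 + 24*p + 9)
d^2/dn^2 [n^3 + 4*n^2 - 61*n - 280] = 6*n + 8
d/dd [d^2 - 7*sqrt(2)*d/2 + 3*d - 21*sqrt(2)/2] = 2*d - 7*sqrt(2)/2 + 3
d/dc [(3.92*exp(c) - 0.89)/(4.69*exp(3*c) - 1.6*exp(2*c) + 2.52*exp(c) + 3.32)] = (-36.7696*exp(3*c) + 18.7943*exp(2*c) - 2.848*exp(c) + 15.2572)*exp(c)/(21.9961*exp(6*c) - 15.008*exp(5*c) + 26.1976*exp(4*c) + 23.0776*exp(3*c) - 4.2736*exp(2*c) + 16.7328*exp(c) + 11.0224)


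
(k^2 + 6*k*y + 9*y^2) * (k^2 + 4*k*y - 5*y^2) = k^4 + 10*k^3*y + 28*k^2*y^2 + 6*k*y^3 - 45*y^4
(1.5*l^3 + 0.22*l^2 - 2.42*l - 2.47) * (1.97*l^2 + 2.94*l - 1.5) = 2.955*l^5 + 4.8434*l^4 - 6.3706*l^3 - 12.3107*l^2 - 3.6318*l + 3.705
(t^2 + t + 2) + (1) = t^2 + t + 3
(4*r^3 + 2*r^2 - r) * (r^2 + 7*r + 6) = 4*r^5 + 30*r^4 + 37*r^3 + 5*r^2 - 6*r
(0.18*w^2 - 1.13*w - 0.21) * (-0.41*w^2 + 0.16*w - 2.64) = -0.0738*w^4 + 0.4921*w^3 - 0.5699*w^2 + 2.9496*w + 0.5544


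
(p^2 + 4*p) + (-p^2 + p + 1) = 5*p + 1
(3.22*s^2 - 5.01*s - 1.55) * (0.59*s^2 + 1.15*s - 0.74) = 1.8998*s^4 + 0.7471*s^3 - 9.0588*s^2 + 1.9249*s + 1.147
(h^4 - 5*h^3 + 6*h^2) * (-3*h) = -3*h^5 + 15*h^4 - 18*h^3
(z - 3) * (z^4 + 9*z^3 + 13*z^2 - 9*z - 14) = z^5 + 6*z^4 - 14*z^3 - 48*z^2 + 13*z + 42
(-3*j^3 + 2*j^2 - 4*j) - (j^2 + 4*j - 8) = -3*j^3 + j^2 - 8*j + 8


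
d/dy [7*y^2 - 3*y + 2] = 14*y - 3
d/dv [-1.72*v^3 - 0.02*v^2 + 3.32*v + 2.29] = -5.16*v^2 - 0.04*v + 3.32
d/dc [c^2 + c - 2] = 2*c + 1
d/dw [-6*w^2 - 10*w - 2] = -12*w - 10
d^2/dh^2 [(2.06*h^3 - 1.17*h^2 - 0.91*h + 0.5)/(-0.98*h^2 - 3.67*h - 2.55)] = (1.77635683940025e-15*h^5 + 1.4210854715202e-14*h^4 - 51.864104*h^3 - 136.09524*h^2 - 104.80524*h - 12.78652)/(0.941192*h^6 + 10.574004*h^5 + 46.945626*h^4 + 104.458843*h^3 + 122.154435*h^2 + 71.592525*h + 16.581375)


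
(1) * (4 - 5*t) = 4 - 5*t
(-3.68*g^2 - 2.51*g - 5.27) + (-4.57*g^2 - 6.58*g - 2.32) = -8.25*g^2 - 9.09*g - 7.59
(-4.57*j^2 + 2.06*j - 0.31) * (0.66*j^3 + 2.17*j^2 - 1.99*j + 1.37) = -3.0162*j^5 - 8.5573*j^4 + 13.3599*j^3 - 11.033*j^2 + 3.4391*j - 0.4247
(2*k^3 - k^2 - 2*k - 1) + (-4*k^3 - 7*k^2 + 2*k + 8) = -2*k^3 - 8*k^2 + 7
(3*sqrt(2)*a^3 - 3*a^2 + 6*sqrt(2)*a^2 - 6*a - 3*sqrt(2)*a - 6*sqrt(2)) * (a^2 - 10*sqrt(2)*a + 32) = 3*sqrt(2)*a^5 - 63*a^4 + 6*sqrt(2)*a^4 - 126*a^3 + 123*sqrt(2)*a^3 - 36*a^2 + 246*sqrt(2)*a^2 - 96*sqrt(2)*a - 72*a - 192*sqrt(2)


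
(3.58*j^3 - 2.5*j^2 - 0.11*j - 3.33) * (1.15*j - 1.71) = 4.117*j^4 - 8.9968*j^3 + 4.1485*j^2 - 3.6414*j + 5.6943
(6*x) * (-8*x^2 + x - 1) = -48*x^3 + 6*x^2 - 6*x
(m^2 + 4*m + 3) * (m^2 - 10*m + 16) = m^4 - 6*m^3 - 21*m^2 + 34*m + 48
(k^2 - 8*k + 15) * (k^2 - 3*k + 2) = k^4 - 11*k^3 + 41*k^2 - 61*k + 30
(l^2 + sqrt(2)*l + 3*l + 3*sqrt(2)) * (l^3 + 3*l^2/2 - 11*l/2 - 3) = l^5 + sqrt(2)*l^4 + 9*l^4/2 - l^3 + 9*sqrt(2)*l^3/2 - 39*l^2/2 - sqrt(2)*l^2 - 39*sqrt(2)*l/2 - 9*l - 9*sqrt(2)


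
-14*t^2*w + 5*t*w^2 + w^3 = w*(-2*t + w)*(7*t + w)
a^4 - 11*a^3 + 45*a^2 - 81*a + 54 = (a - 3)^3*(a - 2)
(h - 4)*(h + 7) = h^2 + 3*h - 28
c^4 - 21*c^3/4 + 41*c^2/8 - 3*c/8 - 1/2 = (c - 4)*(c - 1)*(c - 1/2)*(c + 1/4)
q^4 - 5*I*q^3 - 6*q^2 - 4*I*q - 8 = (q - 2*I)^3*(q + I)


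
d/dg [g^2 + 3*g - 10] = 2*g + 3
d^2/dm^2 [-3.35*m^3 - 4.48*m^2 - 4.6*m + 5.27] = -20.1*m - 8.96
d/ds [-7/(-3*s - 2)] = -21/(3*s + 2)^2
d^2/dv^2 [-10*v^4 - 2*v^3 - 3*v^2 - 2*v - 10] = -120*v^2 - 12*v - 6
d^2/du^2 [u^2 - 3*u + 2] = 2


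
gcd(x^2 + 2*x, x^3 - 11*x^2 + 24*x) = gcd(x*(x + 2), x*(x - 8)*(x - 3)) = x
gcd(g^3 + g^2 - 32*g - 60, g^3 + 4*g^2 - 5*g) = g + 5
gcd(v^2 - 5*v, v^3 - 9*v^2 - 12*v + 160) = v - 5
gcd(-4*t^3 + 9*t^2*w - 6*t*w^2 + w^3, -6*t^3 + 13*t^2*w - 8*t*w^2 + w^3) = t^2 - 2*t*w + w^2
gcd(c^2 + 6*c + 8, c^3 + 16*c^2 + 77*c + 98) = c + 2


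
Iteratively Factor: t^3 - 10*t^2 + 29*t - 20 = (t - 4)*(t^2 - 6*t + 5) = (t - 5)*(t - 4)*(t - 1)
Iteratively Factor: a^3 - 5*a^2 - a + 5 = (a - 5)*(a^2 - 1) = (a - 5)*(a + 1)*(a - 1)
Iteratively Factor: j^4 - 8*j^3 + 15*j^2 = (j - 3)*(j^3 - 5*j^2) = (j - 5)*(j - 3)*(j^2) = j*(j - 5)*(j - 3)*(j)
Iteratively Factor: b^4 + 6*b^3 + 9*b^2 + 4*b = (b + 1)*(b^3 + 5*b^2 + 4*b) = b*(b + 1)*(b^2 + 5*b + 4) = b*(b + 1)^2*(b + 4)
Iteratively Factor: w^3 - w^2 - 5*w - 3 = (w - 3)*(w^2 + 2*w + 1) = (w - 3)*(w + 1)*(w + 1)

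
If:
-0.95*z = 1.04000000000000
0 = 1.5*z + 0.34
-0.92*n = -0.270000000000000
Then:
No Solution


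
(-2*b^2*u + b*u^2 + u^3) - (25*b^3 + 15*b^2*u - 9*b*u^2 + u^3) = -25*b^3 - 17*b^2*u + 10*b*u^2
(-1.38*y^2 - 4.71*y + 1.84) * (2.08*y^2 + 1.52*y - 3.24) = -2.8704*y^4 - 11.8944*y^3 + 1.1392*y^2 + 18.0572*y - 5.9616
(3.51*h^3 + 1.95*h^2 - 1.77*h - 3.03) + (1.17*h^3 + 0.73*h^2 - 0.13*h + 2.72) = 4.68*h^3 + 2.68*h^2 - 1.9*h - 0.31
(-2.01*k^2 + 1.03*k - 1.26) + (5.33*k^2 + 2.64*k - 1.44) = 3.32*k^2 + 3.67*k - 2.7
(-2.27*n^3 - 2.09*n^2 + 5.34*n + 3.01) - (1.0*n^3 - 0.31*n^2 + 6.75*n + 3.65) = -3.27*n^3 - 1.78*n^2 - 1.41*n - 0.64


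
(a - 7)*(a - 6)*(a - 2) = a^3 - 15*a^2 + 68*a - 84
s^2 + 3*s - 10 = (s - 2)*(s + 5)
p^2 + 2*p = p*(p + 2)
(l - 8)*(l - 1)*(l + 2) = l^3 - 7*l^2 - 10*l + 16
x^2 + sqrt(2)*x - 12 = (x - 2*sqrt(2))*(x + 3*sqrt(2))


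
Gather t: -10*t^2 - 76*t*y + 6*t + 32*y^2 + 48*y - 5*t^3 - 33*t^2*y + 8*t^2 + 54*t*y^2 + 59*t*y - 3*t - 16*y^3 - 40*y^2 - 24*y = -5*t^3 + t^2*(-33*y - 2) + t*(54*y^2 - 17*y + 3) - 16*y^3 - 8*y^2 + 24*y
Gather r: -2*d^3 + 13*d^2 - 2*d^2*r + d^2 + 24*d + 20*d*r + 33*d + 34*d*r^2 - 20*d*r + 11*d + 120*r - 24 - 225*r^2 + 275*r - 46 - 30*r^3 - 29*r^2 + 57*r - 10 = -2*d^3 + 14*d^2 + 68*d - 30*r^3 + r^2*(34*d - 254) + r*(452 - 2*d^2) - 80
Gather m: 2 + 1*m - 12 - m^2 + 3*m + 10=-m^2 + 4*m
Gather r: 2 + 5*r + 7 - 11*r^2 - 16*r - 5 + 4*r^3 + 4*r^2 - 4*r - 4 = 4*r^3 - 7*r^2 - 15*r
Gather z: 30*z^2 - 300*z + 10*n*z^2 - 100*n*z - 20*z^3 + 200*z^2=-20*z^3 + z^2*(10*n + 230) + z*(-100*n - 300)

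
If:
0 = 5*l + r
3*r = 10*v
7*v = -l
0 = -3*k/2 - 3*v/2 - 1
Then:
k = -2/3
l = 0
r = 0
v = 0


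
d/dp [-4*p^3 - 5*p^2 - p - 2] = -12*p^2 - 10*p - 1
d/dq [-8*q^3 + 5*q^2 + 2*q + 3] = -24*q^2 + 10*q + 2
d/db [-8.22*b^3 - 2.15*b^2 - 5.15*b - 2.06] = -24.66*b^2 - 4.3*b - 5.15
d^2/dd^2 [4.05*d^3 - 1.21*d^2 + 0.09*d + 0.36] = 24.3*d - 2.42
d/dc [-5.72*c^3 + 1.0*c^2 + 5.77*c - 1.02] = -17.16*c^2 + 2.0*c + 5.77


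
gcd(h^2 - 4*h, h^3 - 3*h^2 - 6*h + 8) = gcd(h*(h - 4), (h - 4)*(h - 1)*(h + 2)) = h - 4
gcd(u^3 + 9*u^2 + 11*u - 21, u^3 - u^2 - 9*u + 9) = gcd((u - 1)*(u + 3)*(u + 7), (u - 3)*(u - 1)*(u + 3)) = u^2 + 2*u - 3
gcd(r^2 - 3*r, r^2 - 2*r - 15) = 1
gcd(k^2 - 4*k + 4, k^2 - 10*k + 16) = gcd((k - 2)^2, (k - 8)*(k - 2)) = k - 2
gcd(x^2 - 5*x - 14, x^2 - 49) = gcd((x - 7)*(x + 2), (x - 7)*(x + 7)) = x - 7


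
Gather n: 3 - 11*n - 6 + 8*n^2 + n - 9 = 8*n^2 - 10*n - 12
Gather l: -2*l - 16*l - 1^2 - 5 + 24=18 - 18*l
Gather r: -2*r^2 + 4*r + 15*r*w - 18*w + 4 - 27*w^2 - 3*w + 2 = -2*r^2 + r*(15*w + 4) - 27*w^2 - 21*w + 6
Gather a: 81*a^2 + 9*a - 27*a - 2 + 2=81*a^2 - 18*a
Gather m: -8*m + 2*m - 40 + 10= -6*m - 30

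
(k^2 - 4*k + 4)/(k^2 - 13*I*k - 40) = (-k^2 + 4*k - 4)/(-k^2 + 13*I*k + 40)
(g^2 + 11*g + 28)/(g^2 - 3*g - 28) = (g + 7)/(g - 7)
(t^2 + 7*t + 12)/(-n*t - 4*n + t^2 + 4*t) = (t + 3)/(-n + t)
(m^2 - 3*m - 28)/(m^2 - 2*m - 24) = (m - 7)/(m - 6)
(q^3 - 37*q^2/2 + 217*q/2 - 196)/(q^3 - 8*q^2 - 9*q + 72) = (2*q^2 - 21*q + 49)/(2*(q^2 - 9))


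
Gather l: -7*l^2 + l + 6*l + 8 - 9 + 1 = -7*l^2 + 7*l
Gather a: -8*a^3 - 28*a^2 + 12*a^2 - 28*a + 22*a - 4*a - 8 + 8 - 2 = -8*a^3 - 16*a^2 - 10*a - 2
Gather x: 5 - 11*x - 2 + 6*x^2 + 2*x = 6*x^2 - 9*x + 3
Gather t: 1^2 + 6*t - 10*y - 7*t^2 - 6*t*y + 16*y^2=-7*t^2 + t*(6 - 6*y) + 16*y^2 - 10*y + 1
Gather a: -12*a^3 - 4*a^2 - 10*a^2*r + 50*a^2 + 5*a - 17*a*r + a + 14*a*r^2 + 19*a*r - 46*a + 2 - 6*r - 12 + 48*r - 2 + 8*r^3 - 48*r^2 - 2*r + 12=-12*a^3 + a^2*(46 - 10*r) + a*(14*r^2 + 2*r - 40) + 8*r^3 - 48*r^2 + 40*r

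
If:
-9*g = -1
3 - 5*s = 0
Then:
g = 1/9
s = 3/5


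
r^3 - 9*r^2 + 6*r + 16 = (r - 8)*(r - 2)*(r + 1)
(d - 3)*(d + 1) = d^2 - 2*d - 3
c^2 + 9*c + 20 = (c + 4)*(c + 5)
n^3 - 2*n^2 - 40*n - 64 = (n - 8)*(n + 2)*(n + 4)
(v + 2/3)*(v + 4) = v^2 + 14*v/3 + 8/3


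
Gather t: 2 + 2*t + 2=2*t + 4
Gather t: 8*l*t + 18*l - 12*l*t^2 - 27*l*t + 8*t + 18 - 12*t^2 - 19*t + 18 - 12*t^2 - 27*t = 18*l + t^2*(-12*l - 24) + t*(-19*l - 38) + 36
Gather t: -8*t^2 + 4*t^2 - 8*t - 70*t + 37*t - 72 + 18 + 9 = -4*t^2 - 41*t - 45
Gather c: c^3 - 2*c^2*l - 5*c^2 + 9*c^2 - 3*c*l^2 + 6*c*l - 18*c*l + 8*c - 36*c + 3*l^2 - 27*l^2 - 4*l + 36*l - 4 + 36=c^3 + c^2*(4 - 2*l) + c*(-3*l^2 - 12*l - 28) - 24*l^2 + 32*l + 32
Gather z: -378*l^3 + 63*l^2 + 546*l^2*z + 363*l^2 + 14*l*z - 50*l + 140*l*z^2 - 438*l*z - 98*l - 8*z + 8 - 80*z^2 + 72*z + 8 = -378*l^3 + 426*l^2 - 148*l + z^2*(140*l - 80) + z*(546*l^2 - 424*l + 64) + 16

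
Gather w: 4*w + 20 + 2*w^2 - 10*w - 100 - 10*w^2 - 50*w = -8*w^2 - 56*w - 80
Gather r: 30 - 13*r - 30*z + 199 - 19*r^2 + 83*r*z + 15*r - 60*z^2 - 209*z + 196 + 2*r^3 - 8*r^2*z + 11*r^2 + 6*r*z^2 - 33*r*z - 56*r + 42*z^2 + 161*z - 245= 2*r^3 + r^2*(-8*z - 8) + r*(6*z^2 + 50*z - 54) - 18*z^2 - 78*z + 180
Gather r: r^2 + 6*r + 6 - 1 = r^2 + 6*r + 5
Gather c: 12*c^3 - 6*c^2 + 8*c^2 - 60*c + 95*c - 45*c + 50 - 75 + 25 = 12*c^3 + 2*c^2 - 10*c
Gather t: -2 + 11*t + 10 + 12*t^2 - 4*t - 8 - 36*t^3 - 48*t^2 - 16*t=-36*t^3 - 36*t^2 - 9*t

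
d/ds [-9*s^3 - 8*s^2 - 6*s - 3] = -27*s^2 - 16*s - 6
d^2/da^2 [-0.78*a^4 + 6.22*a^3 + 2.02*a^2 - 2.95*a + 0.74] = -9.36*a^2 + 37.32*a + 4.04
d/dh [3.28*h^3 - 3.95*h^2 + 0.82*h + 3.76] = 9.84*h^2 - 7.9*h + 0.82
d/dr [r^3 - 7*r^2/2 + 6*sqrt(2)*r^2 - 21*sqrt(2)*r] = 3*r^2 - 7*r + 12*sqrt(2)*r - 21*sqrt(2)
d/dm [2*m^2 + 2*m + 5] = 4*m + 2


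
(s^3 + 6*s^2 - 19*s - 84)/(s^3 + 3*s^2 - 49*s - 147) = (s - 4)/(s - 7)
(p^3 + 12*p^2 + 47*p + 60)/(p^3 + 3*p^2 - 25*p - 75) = (p + 4)/(p - 5)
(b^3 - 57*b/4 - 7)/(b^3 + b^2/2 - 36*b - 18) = (b^2 - b/2 - 14)/(b^2 - 36)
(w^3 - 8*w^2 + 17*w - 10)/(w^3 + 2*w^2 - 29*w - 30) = (w^2 - 3*w + 2)/(w^2 + 7*w + 6)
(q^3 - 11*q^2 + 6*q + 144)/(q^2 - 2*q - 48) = (q^2 - 3*q - 18)/(q + 6)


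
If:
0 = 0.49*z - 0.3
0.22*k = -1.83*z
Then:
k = -5.09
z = 0.61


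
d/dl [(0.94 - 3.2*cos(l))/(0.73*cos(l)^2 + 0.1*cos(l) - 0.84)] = (-2.336*cos(l)^2 + 1.3724*cos(l) - 2.594)*sin(l)/(0.5329*cos(l)^4 + 0.146*cos(l)^3 - 1.2164*cos(l)^2 - 0.168*cos(l) + 0.7056)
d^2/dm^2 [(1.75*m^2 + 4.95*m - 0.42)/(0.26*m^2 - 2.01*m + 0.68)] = (2.49834*m^3 - 2.026752*m^2 - 3.93400799999999*m + 11.904548)/(0.017576*m^6 - 0.407628*m^5 + 3.289182*m^4 - 10.252809*m^3 + 8.602476*m^2 - 2.788272*m + 0.314432)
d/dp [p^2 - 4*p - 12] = 2*p - 4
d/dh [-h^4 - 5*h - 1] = -4*h^3 - 5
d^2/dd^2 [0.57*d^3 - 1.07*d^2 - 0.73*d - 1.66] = 3.42*d - 2.14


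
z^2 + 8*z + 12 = (z + 2)*(z + 6)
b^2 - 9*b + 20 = (b - 5)*(b - 4)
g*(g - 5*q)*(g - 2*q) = g^3 - 7*g^2*q + 10*g*q^2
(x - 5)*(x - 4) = x^2 - 9*x + 20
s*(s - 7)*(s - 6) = s^3 - 13*s^2 + 42*s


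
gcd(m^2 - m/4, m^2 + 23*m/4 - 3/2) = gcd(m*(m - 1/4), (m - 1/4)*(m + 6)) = m - 1/4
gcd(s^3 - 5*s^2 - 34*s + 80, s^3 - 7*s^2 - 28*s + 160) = s^2 - 3*s - 40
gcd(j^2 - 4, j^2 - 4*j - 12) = j + 2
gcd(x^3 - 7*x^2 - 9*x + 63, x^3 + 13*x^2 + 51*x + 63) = x + 3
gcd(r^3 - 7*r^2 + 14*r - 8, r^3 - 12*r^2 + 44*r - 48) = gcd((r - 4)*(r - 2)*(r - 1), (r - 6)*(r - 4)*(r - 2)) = r^2 - 6*r + 8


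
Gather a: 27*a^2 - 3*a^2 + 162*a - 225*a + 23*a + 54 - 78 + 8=24*a^2 - 40*a - 16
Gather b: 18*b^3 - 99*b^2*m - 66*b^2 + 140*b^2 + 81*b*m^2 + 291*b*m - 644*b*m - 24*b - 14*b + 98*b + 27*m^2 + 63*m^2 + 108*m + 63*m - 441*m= 18*b^3 + b^2*(74 - 99*m) + b*(81*m^2 - 353*m + 60) + 90*m^2 - 270*m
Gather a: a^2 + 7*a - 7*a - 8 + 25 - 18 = a^2 - 1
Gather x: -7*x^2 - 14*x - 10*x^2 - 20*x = -17*x^2 - 34*x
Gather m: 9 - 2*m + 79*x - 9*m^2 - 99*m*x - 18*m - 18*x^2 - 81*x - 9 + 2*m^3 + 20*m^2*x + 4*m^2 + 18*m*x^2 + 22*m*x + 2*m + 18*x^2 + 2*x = 2*m^3 + m^2*(20*x - 5) + m*(18*x^2 - 77*x - 18)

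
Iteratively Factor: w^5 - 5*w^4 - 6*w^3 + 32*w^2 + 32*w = (w + 1)*(w^4 - 6*w^3 + 32*w) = (w - 4)*(w + 1)*(w^3 - 2*w^2 - 8*w) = (w - 4)^2*(w + 1)*(w^2 + 2*w) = (w - 4)^2*(w + 1)*(w + 2)*(w)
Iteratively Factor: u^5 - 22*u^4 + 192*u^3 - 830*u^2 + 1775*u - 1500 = (u - 4)*(u^4 - 18*u^3 + 120*u^2 - 350*u + 375) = (u - 5)*(u - 4)*(u^3 - 13*u^2 + 55*u - 75) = (u - 5)^2*(u - 4)*(u^2 - 8*u + 15) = (u - 5)^3*(u - 4)*(u - 3)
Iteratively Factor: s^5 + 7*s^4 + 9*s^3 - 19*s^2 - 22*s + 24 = (s + 3)*(s^4 + 4*s^3 - 3*s^2 - 10*s + 8) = (s + 3)*(s + 4)*(s^3 - 3*s + 2) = (s - 1)*(s + 3)*(s + 4)*(s^2 + s - 2) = (s - 1)*(s + 2)*(s + 3)*(s + 4)*(s - 1)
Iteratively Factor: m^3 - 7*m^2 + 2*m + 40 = (m + 2)*(m^2 - 9*m + 20) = (m - 5)*(m + 2)*(m - 4)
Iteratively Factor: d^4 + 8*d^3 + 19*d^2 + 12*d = (d + 3)*(d^3 + 5*d^2 + 4*d) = d*(d + 3)*(d^2 + 5*d + 4) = d*(d + 1)*(d + 3)*(d + 4)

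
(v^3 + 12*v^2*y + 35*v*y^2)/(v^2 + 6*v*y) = (v^2 + 12*v*y + 35*y^2)/(v + 6*y)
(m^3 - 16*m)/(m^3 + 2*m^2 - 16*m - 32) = m/(m + 2)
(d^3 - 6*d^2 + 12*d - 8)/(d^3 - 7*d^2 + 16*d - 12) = (d - 2)/(d - 3)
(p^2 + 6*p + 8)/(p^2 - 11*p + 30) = (p^2 + 6*p + 8)/(p^2 - 11*p + 30)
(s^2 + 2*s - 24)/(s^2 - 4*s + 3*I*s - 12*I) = (s + 6)/(s + 3*I)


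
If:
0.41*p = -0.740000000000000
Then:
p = -1.80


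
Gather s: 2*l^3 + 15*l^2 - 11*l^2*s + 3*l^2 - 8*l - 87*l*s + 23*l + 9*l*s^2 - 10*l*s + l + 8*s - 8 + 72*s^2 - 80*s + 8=2*l^3 + 18*l^2 + 16*l + s^2*(9*l + 72) + s*(-11*l^2 - 97*l - 72)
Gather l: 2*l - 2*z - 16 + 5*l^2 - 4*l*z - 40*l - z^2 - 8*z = 5*l^2 + l*(-4*z - 38) - z^2 - 10*z - 16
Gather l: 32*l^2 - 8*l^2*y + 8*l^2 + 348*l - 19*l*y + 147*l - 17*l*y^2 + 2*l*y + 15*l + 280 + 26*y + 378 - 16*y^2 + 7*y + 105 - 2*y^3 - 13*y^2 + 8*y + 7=l^2*(40 - 8*y) + l*(-17*y^2 - 17*y + 510) - 2*y^3 - 29*y^2 + 41*y + 770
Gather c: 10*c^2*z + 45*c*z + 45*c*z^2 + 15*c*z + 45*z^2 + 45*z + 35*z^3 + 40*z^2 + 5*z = 10*c^2*z + c*(45*z^2 + 60*z) + 35*z^3 + 85*z^2 + 50*z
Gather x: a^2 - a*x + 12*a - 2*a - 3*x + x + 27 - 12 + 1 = a^2 + 10*a + x*(-a - 2) + 16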